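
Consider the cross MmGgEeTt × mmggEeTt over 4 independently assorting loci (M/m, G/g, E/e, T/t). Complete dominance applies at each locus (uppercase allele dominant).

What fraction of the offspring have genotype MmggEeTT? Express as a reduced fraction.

MmGgEeTt gametes: MGET×1, MGEt×1, MGeT×1, MGet×1, MgET×1, MgEt×1, MgeT×1, Mget×1, mGET×1, mGEt×1, mGeT×1, mGet×1, mgET×1, mgEt×1, mgeT×1, mget×1
mmggEeTt gametes: mgET×4, mgEt×4, mgeT×4, mget×4
MmGgEeTt×mmggEeTt grid (16·16=256): MmGgEETT=4 MmGgEETt=8 MmGgEEtt=4 MmGgEeTT=8 MmGgEeTt=16 MmGgEett=8 MmGgeeTT=4 MmGgeeTt=8 MmGgeett=4 MmggEETT=4 MmggEETt=8 MmggEEtt=4 MmggEeTT=8 MmggEeTt=16 MmggEett=8 MmggeeTT=4 MmggeeTt=8 Mmggeett=4 mmGgEETT=4 mmGgEETt=8 mmGgEEtt=4 mmGgEeTT=8 mmGgEeTt=16 mmGgEett=8 mmGgeeTT=4 mmGgeeTt=8 mmGgeett=4 mmggEETT=4 mmggEETt=8 mmggEEtt=4 mmggEeTT=8 mmggEeTt=16 mmggEett=8 mmggeeTT=4 mmggeeTt=8 mmggeett=4
MmggEeTT hits 8/256; gcd=8; 8÷8/256÷8 = 1/32

P(MmggEeTT) = 1/32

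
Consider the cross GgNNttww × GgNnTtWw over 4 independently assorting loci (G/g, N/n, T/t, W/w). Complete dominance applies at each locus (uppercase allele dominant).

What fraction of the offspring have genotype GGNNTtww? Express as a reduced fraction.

GgNNttww gametes: GNtw×8, gNtw×8
GgNnTtWw gametes: GNTW×1, GNTw×1, GNtW×1, GNtw×1, GnTW×1, GnTw×1, GntW×1, Gntw×1, gNTW×1, gNTw×1, gNtW×1, gNtw×1, gnTW×1, gnTw×1, gntW×1, gntw×1
GgNNttww×GgNnTtWw grid (16·16=256): GGNNTtWw=8 GGNNTtww=8 GGNNttWw=8 GGNNttww=8 GGNnTtWw=8 GGNnTtww=8 GGNnttWw=8 GGNnttww=8 GgNNTtWw=16 GgNNTtww=16 GgNNttWw=16 GgNNttww=16 GgNnTtWw=16 GgNnTtww=16 GgNnttWw=16 GgNnttww=16 ggNNTtWw=8 ggNNTtww=8 ggNNttWw=8 ggNNttww=8 ggNnTtWw=8 ggNnTtww=8 ggNnttWw=8 ggNnttww=8
GGNNTtww hits 8/256; gcd=8; 8÷8/256÷8 = 1/32

P(GGNNTtww) = 1/32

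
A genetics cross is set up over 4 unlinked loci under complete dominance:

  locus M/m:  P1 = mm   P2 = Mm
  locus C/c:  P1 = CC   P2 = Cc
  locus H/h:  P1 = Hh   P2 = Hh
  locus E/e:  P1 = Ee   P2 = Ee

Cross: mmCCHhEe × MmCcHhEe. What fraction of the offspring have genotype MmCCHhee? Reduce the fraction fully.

P(MmCCHhee) = 1/32

mmCCHhEe gametes: mCHE×4, mCHe×4, mChE×4, mChe×4
MmCcHhEe gametes: MCHE×1, MCHe×1, MChE×1, MChe×1, McHE×1, McHe×1, MchE×1, Mche×1, mCHE×1, mCHe×1, mChE×1, mChe×1, mcHE×1, mcHe×1, mchE×1, mche×1
mmCCHhEe×MmCcHhEe grid (16·16=256): MmCCHHEE=4 MmCCHHEe=8 MmCCHHee=4 MmCCHhEE=8 MmCCHhEe=16 MmCCHhee=8 MmCChhEE=4 MmCChhEe=8 MmCChhee=4 MmCcHHEE=4 MmCcHHEe=8 MmCcHHee=4 MmCcHhEE=8 MmCcHhEe=16 MmCcHhee=8 MmCchhEE=4 MmCchhEe=8 MmCchhee=4 mmCCHHEE=4 mmCCHHEe=8 mmCCHHee=4 mmCCHhEE=8 mmCCHhEe=16 mmCCHhee=8 mmCChhEE=4 mmCChhEe=8 mmCChhee=4 mmCcHHEE=4 mmCcHHEe=8 mmCcHHee=4 mmCcHhEE=8 mmCcHhEe=16 mmCcHhee=8 mmCchhEE=4 mmCchhEe=8 mmCchhee=4
MmCCHhee hits 8/256; gcd=8; 8÷8/256÷8 = 1/32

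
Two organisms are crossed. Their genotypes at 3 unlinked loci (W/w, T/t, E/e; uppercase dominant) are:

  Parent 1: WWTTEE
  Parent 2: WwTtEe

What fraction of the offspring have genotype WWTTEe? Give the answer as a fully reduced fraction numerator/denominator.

P(WWTTEe) = 1/8

WWTTEE gametes: WTE×8
WwTtEe gametes: WTE×1, WTe×1, WtE×1, Wte×1, wTE×1, wTe×1, wtE×1, wte×1
WWTTEE×WwTtEe grid (8·8=64): WWTTEE=8 WWTTEe=8 WWTtEE=8 WWTtEe=8 WwTTEE=8 WwTTEe=8 WwTtEE=8 WwTtEe=8
WWTTEe hits 8/64; gcd=8; 8÷8/64÷8 = 1/8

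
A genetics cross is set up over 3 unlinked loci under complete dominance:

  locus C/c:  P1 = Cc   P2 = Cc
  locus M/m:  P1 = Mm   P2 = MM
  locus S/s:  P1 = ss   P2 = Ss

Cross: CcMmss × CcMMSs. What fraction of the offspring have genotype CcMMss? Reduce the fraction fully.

CcMmss gametes: CMs×2, Cms×2, cMs×2, cms×2
CcMMSs gametes: CMS×2, CMs×2, cMS×2, cMs×2
CcMmss×CcMMSs grid (8·8=64): CCMMSs=4 CCMMss=4 CCMmSs=4 CCMmss=4 CcMMSs=8 CcMMss=8 CcMmSs=8 CcMmss=8 ccMMSs=4 ccMMss=4 ccMmSs=4 ccMmss=4
CcMMss hits 8/64; gcd=8; 8÷8/64÷8 = 1/8

P(CcMMss) = 1/8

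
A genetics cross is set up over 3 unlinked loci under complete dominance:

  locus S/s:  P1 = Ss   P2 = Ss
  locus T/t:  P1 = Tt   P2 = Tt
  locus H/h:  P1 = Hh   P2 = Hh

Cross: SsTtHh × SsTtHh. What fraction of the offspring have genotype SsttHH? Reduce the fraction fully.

P(SsttHH) = 1/32

SsTtHh gametes: STH×1, STh×1, StH×1, Sth×1, sTH×1, sTh×1, stH×1, sth×1
SsTtHh gametes: STH×1, STh×1, StH×1, Sth×1, sTH×1, sTh×1, stH×1, sth×1
SsTtHh×SsTtHh grid (8·8=64): SSTTHH=1 SSTTHh=2 SSTThh=1 SSTtHH=2 SSTtHh=4 SSTthh=2 SSttHH=1 SSttHh=2 SStthh=1 SsTTHH=2 SsTTHh=4 SsTThh=2 SsTtHH=4 SsTtHh=8 SsTthh=4 SsttHH=2 SsttHh=4 Sstthh=2 ssTTHH=1 ssTTHh=2 ssTThh=1 ssTtHH=2 ssTtHh=4 ssTthh=2 ssttHH=1 ssttHh=2 sstthh=1
SsttHH hits 2/64; gcd=2; 2÷2/64÷2 = 1/32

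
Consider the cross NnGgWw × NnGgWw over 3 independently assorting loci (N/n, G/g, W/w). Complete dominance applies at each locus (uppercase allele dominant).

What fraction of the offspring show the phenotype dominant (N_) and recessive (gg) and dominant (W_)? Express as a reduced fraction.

NnGgWw gametes: NGW×1, NGw×1, NgW×1, Ngw×1, nGW×1, nGw×1, ngW×1, ngw×1
NnGgWw gametes: NGW×1, NGw×1, NgW×1, Ngw×1, nGW×1, nGw×1, ngW×1, ngw×1
NnGgWw×NnGgWw grid (8·8=64): NNGGWW=1 NNGGWw=2 NNGGww=1 NNGgWW=2 NNGgWw=4 NNGgww=2 NNggWW=1 NNggWw=2 NNggww=1 NnGGWW=2 NnGGWw=4 NnGGww=2 NnGgWW=4 NnGgWw=8 NnGgww=4 NnggWW=2 NnggWw=4 Nnggww=2 nnGGWW=1 nnGGWw=2 nnGGww=1 nnGgWW=2 nnGgWw=4 nnGgww=2 nnggWW=1 nnggWw=2 nnggww=1
N_ gg W_ hits 9/64; gcd=1; 9÷1/64÷1 = 9/64

P(N_ gg W_) = 9/64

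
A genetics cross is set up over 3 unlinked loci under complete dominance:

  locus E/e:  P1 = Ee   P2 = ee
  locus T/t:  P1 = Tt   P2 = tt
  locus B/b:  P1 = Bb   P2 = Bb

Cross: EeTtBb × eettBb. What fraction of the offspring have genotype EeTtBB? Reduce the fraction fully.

P(EeTtBB) = 1/16

EeTtBb gametes: ETB×1, ETb×1, EtB×1, Etb×1, eTB×1, eTb×1, etB×1, etb×1
eettBb gametes: etB×4, etb×4
EeTtBb×eettBb grid (8·8=64): EeTtBB=4 EeTtBb=8 EeTtbb=4 EettBB=4 EettBb=8 Eettbb=4 eeTtBB=4 eeTtBb=8 eeTtbb=4 eettBB=4 eettBb=8 eettbb=4
EeTtBB hits 4/64; gcd=4; 4÷4/64÷4 = 1/16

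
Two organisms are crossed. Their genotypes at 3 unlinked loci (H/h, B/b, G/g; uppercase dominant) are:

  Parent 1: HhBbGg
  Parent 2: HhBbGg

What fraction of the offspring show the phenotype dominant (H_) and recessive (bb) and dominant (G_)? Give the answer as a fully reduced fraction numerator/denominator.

P(H_ bb G_) = 9/64

HhBbGg gametes: HBG×1, HBg×1, HbG×1, Hbg×1, hBG×1, hBg×1, hbG×1, hbg×1
HhBbGg gametes: HBG×1, HBg×1, HbG×1, Hbg×1, hBG×1, hBg×1, hbG×1, hbg×1
HhBbGg×HhBbGg grid (8·8=64): HHBBGG=1 HHBBGg=2 HHBBgg=1 HHBbGG=2 HHBbGg=4 HHBbgg=2 HHbbGG=1 HHbbGg=2 HHbbgg=1 HhBBGG=2 HhBBGg=4 HhBBgg=2 HhBbGG=4 HhBbGg=8 HhBbgg=4 HhbbGG=2 HhbbGg=4 Hhbbgg=2 hhBBGG=1 hhBBGg=2 hhBBgg=1 hhBbGG=2 hhBbGg=4 hhBbgg=2 hhbbGG=1 hhbbGg=2 hhbbgg=1
H_ bb G_ hits 9/64; gcd=1; 9÷1/64÷1 = 9/64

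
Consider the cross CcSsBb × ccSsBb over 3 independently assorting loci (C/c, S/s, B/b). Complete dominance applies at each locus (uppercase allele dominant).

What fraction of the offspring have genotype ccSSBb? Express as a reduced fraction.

P(ccSSBb) = 1/16

CcSsBb gametes: CSB×1, CSb×1, CsB×1, Csb×1, cSB×1, cSb×1, csB×1, csb×1
ccSsBb gametes: cSB×2, cSb×2, csB×2, csb×2
CcSsBb×ccSsBb grid (8·8=64): CcSSBB=2 CcSSBb=4 CcSSbb=2 CcSsBB=4 CcSsBb=8 CcSsbb=4 CcssBB=2 CcssBb=4 Ccssbb=2 ccSSBB=2 ccSSBb=4 ccSSbb=2 ccSsBB=4 ccSsBb=8 ccSsbb=4 ccssBB=2 ccssBb=4 ccssbb=2
ccSSBb hits 4/64; gcd=4; 4÷4/64÷4 = 1/16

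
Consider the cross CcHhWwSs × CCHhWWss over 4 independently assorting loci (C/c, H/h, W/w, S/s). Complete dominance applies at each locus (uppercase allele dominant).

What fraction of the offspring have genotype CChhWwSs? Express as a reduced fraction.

P(CChhWwSs) = 1/32

CcHhWwSs gametes: CHWS×1, CHWs×1, CHwS×1, CHws×1, ChWS×1, ChWs×1, ChwS×1, Chws×1, cHWS×1, cHWs×1, cHwS×1, cHws×1, chWS×1, chWs×1, chwS×1, chws×1
CCHhWWss gametes: CHWs×8, ChWs×8
CcHhWwSs×CCHhWWss grid (16·16=256): CCHHWWSs=8 CCHHWWss=8 CCHHWwSs=8 CCHHWwss=8 CCHhWWSs=16 CCHhWWss=16 CCHhWwSs=16 CCHhWwss=16 CChhWWSs=8 CChhWWss=8 CChhWwSs=8 CChhWwss=8 CcHHWWSs=8 CcHHWWss=8 CcHHWwSs=8 CcHHWwss=8 CcHhWWSs=16 CcHhWWss=16 CcHhWwSs=16 CcHhWwss=16 CchhWWSs=8 CchhWWss=8 CchhWwSs=8 CchhWwss=8
CChhWwSs hits 8/256; gcd=8; 8÷8/256÷8 = 1/32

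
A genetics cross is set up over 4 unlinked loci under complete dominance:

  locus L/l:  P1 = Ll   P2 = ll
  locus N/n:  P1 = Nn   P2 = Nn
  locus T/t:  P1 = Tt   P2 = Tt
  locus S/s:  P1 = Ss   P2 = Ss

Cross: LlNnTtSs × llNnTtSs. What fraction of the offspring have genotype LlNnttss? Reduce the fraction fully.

LlNnTtSs gametes: LNTS×1, LNTs×1, LNtS×1, LNts×1, LnTS×1, LnTs×1, LntS×1, Lnts×1, lNTS×1, lNTs×1, lNtS×1, lNts×1, lnTS×1, lnTs×1, lntS×1, lnts×1
llNnTtSs gametes: lNTS×2, lNTs×2, lNtS×2, lNts×2, lnTS×2, lnTs×2, lntS×2, lnts×2
LlNnTtSs×llNnTtSs grid (16·16=256): LlNNTTSS=2 LlNNTTSs=4 LlNNTTss=2 LlNNTtSS=4 LlNNTtSs=8 LlNNTtss=4 LlNNttSS=2 LlNNttSs=4 LlNNttss=2 LlNnTTSS=4 LlNnTTSs=8 LlNnTTss=4 LlNnTtSS=8 LlNnTtSs=16 LlNnTtss=8 LlNnttSS=4 LlNnttSs=8 LlNnttss=4 LlnnTTSS=2 LlnnTTSs=4 LlnnTTss=2 LlnnTtSS=4 LlnnTtSs=8 LlnnTtss=4 LlnnttSS=2 LlnnttSs=4 Llnnttss=2 llNNTTSS=2 llNNTTSs=4 llNNTTss=2 llNNTtSS=4 llNNTtSs=8 llNNTtss=4 llNNttSS=2 llNNttSs=4 llNNttss=2 llNnTTSS=4 llNnTTSs=8 llNnTTss=4 llNnTtSS=8 llNnTtSs=16 llNnTtss=8 llNnttSS=4 llNnttSs=8 llNnttss=4 llnnTTSS=2 llnnTTSs=4 llnnTTss=2 llnnTtSS=4 llnnTtSs=8 llnnTtss=4 llnnttSS=2 llnnttSs=4 llnnttss=2
LlNnttss hits 4/256; gcd=4; 4÷4/256÷4 = 1/64

P(LlNnttss) = 1/64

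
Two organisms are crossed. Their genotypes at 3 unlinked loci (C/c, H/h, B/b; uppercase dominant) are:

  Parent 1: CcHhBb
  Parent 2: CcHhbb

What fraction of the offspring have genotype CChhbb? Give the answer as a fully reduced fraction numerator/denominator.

P(CChhbb) = 1/32

CcHhBb gametes: CHB×1, CHb×1, ChB×1, Chb×1, cHB×1, cHb×1, chB×1, chb×1
CcHhbb gametes: CHb×2, Chb×2, cHb×2, chb×2
CcHhBb×CcHhbb grid (8·8=64): CCHHBb=2 CCHHbb=2 CCHhBb=4 CCHhbb=4 CChhBb=2 CChhbb=2 CcHHBb=4 CcHHbb=4 CcHhBb=8 CcHhbb=8 CchhBb=4 Cchhbb=4 ccHHBb=2 ccHHbb=2 ccHhBb=4 ccHhbb=4 cchhBb=2 cchhbb=2
CChhbb hits 2/64; gcd=2; 2÷2/64÷2 = 1/32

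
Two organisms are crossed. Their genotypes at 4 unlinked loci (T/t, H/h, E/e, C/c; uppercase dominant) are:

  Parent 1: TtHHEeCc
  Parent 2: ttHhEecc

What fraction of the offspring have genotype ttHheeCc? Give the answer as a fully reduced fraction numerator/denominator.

P(ttHheeCc) = 1/32

TtHHEeCc gametes: THEC×2, THEc×2, THeC×2, THec×2, tHEC×2, tHEc×2, tHeC×2, tHec×2
ttHhEecc gametes: tHEc×4, tHec×4, thEc×4, thec×4
TtHHEeCc×ttHhEecc grid (16·16=256): TtHHEECc=8 TtHHEEcc=8 TtHHEeCc=16 TtHHEecc=16 TtHHeeCc=8 TtHHeecc=8 TtHhEECc=8 TtHhEEcc=8 TtHhEeCc=16 TtHhEecc=16 TtHheeCc=8 TtHheecc=8 ttHHEECc=8 ttHHEEcc=8 ttHHEeCc=16 ttHHEecc=16 ttHHeeCc=8 ttHHeecc=8 ttHhEECc=8 ttHhEEcc=8 ttHhEeCc=16 ttHhEecc=16 ttHheeCc=8 ttHheecc=8
ttHheeCc hits 8/256; gcd=8; 8÷8/256÷8 = 1/32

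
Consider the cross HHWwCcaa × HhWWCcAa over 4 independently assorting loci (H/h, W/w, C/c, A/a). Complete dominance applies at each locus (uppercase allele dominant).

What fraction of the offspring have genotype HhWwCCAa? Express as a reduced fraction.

HHWwCcaa gametes: HWCa×4, HWca×4, HwCa×4, Hwca×4
HhWWCcAa gametes: HWCA×2, HWCa×2, HWcA×2, HWca×2, hWCA×2, hWCa×2, hWcA×2, hWca×2
HHWwCcaa×HhWWCcAa grid (16·16=256): HHWWCCAa=8 HHWWCCaa=8 HHWWCcAa=16 HHWWCcaa=16 HHWWccAa=8 HHWWccaa=8 HHWwCCAa=8 HHWwCCaa=8 HHWwCcAa=16 HHWwCcaa=16 HHWwccAa=8 HHWwccaa=8 HhWWCCAa=8 HhWWCCaa=8 HhWWCcAa=16 HhWWCcaa=16 HhWWccAa=8 HhWWccaa=8 HhWwCCAa=8 HhWwCCaa=8 HhWwCcAa=16 HhWwCcaa=16 HhWwccAa=8 HhWwccaa=8
HhWwCCAa hits 8/256; gcd=8; 8÷8/256÷8 = 1/32

P(HhWwCCAa) = 1/32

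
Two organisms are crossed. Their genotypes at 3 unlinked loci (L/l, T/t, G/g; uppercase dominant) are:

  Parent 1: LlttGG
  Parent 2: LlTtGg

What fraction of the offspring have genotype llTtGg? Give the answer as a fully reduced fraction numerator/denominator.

LlttGG gametes: LtG×4, ltG×4
LlTtGg gametes: LTG×1, LTg×1, LtG×1, Ltg×1, lTG×1, lTg×1, ltG×1, ltg×1
LlttGG×LlTtGg grid (8·8=64): LLTtGG=4 LLTtGg=4 LLttGG=4 LLttGg=4 LlTtGG=8 LlTtGg=8 LlttGG=8 LlttGg=8 llTtGG=4 llTtGg=4 llttGG=4 llttGg=4
llTtGg hits 4/64; gcd=4; 4÷4/64÷4 = 1/16

P(llTtGg) = 1/16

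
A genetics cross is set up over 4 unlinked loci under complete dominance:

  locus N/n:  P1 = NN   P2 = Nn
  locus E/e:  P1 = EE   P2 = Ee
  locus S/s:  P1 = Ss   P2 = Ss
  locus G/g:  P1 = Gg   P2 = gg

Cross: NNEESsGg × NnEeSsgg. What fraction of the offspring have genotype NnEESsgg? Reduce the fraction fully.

NNEESsGg gametes: NESG×4, NESg×4, NEsG×4, NEsg×4
NnEeSsgg gametes: NESg×2, NEsg×2, NeSg×2, Nesg×2, nESg×2, nEsg×2, neSg×2, nesg×2
NNEESsGg×NnEeSsgg grid (16·16=256): NNEESSGg=8 NNEESSgg=8 NNEESsGg=16 NNEESsgg=16 NNEEssGg=8 NNEEssgg=8 NNEeSSGg=8 NNEeSSgg=8 NNEeSsGg=16 NNEeSsgg=16 NNEessGg=8 NNEessgg=8 NnEESSGg=8 NnEESSgg=8 NnEESsGg=16 NnEESsgg=16 NnEEssGg=8 NnEEssgg=8 NnEeSSGg=8 NnEeSSgg=8 NnEeSsGg=16 NnEeSsgg=16 NnEessGg=8 NnEessgg=8
NnEESsgg hits 16/256; gcd=16; 16÷16/256÷16 = 1/16

P(NnEESsgg) = 1/16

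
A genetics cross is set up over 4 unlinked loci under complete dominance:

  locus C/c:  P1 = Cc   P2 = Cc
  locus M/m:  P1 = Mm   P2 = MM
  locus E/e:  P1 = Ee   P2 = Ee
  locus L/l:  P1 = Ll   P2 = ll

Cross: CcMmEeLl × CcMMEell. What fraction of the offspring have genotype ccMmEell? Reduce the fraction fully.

P(ccMmEell) = 1/32

CcMmEeLl gametes: CMEL×1, CMEl×1, CMeL×1, CMel×1, CmEL×1, CmEl×1, CmeL×1, Cmel×1, cMEL×1, cMEl×1, cMeL×1, cMel×1, cmEL×1, cmEl×1, cmeL×1, cmel×1
CcMMEell gametes: CMEl×4, CMel×4, cMEl×4, cMel×4
CcMmEeLl×CcMMEell grid (16·16=256): CCMMEELl=4 CCMMEEll=4 CCMMEeLl=8 CCMMEell=8 CCMMeeLl=4 CCMMeell=4 CCMmEELl=4 CCMmEEll=4 CCMmEeLl=8 CCMmEell=8 CCMmeeLl=4 CCMmeell=4 CcMMEELl=8 CcMMEEll=8 CcMMEeLl=16 CcMMEell=16 CcMMeeLl=8 CcMMeell=8 CcMmEELl=8 CcMmEEll=8 CcMmEeLl=16 CcMmEell=16 CcMmeeLl=8 CcMmeell=8 ccMMEELl=4 ccMMEEll=4 ccMMEeLl=8 ccMMEell=8 ccMMeeLl=4 ccMMeell=4 ccMmEELl=4 ccMmEEll=4 ccMmEeLl=8 ccMmEell=8 ccMmeeLl=4 ccMmeell=4
ccMmEell hits 8/256; gcd=8; 8÷8/256÷8 = 1/32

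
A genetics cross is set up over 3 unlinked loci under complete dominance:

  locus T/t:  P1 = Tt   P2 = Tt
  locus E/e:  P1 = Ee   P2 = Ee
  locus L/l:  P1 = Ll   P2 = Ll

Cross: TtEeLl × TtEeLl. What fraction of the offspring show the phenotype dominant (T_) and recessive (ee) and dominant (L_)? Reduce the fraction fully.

TtEeLl gametes: TEL×1, TEl×1, TeL×1, Tel×1, tEL×1, tEl×1, teL×1, tel×1
TtEeLl gametes: TEL×1, TEl×1, TeL×1, Tel×1, tEL×1, tEl×1, teL×1, tel×1
TtEeLl×TtEeLl grid (8·8=64): TTEELL=1 TTEELl=2 TTEEll=1 TTEeLL=2 TTEeLl=4 TTEell=2 TTeeLL=1 TTeeLl=2 TTeell=1 TtEELL=2 TtEELl=4 TtEEll=2 TtEeLL=4 TtEeLl=8 TtEell=4 TteeLL=2 TteeLl=4 Tteell=2 ttEELL=1 ttEELl=2 ttEEll=1 ttEeLL=2 ttEeLl=4 ttEell=2 tteeLL=1 tteeLl=2 tteell=1
T_ ee L_ hits 9/64; gcd=1; 9÷1/64÷1 = 9/64

P(T_ ee L_) = 9/64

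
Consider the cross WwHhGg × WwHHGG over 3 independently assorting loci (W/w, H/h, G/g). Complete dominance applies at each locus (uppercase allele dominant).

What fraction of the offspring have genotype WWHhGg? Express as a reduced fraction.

P(WWHhGg) = 1/16

WwHhGg gametes: WHG×1, WHg×1, WhG×1, Whg×1, wHG×1, wHg×1, whG×1, whg×1
WwHHGG gametes: WHG×4, wHG×4
WwHhGg×WwHHGG grid (8·8=64): WWHHGG=4 WWHHGg=4 WWHhGG=4 WWHhGg=4 WwHHGG=8 WwHHGg=8 WwHhGG=8 WwHhGg=8 wwHHGG=4 wwHHGg=4 wwHhGG=4 wwHhGg=4
WWHhGg hits 4/64; gcd=4; 4÷4/64÷4 = 1/16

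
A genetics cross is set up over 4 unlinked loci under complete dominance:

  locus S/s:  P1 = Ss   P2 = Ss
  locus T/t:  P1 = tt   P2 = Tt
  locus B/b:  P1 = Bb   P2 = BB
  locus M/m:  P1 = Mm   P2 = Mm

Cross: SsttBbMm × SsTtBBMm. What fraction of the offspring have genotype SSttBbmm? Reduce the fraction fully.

SsttBbMm gametes: StBM×2, StBm×2, StbM×2, Stbm×2, stBM×2, stBm×2, stbM×2, stbm×2
SsTtBBMm gametes: STBM×2, STBm×2, StBM×2, StBm×2, sTBM×2, sTBm×2, stBM×2, stBm×2
SsttBbMm×SsTtBBMm grid (16·16=256): SSTtBBMM=4 SSTtBBMm=8 SSTtBBmm=4 SSTtBbMM=4 SSTtBbMm=8 SSTtBbmm=4 SSttBBMM=4 SSttBBMm=8 SSttBBmm=4 SSttBbMM=4 SSttBbMm=8 SSttBbmm=4 SsTtBBMM=8 SsTtBBMm=16 SsTtBBmm=8 SsTtBbMM=8 SsTtBbMm=16 SsTtBbmm=8 SsttBBMM=8 SsttBBMm=16 SsttBBmm=8 SsttBbMM=8 SsttBbMm=16 SsttBbmm=8 ssTtBBMM=4 ssTtBBMm=8 ssTtBBmm=4 ssTtBbMM=4 ssTtBbMm=8 ssTtBbmm=4 ssttBBMM=4 ssttBBMm=8 ssttBBmm=4 ssttBbMM=4 ssttBbMm=8 ssttBbmm=4
SSttBbmm hits 4/256; gcd=4; 4÷4/256÷4 = 1/64

P(SSttBbmm) = 1/64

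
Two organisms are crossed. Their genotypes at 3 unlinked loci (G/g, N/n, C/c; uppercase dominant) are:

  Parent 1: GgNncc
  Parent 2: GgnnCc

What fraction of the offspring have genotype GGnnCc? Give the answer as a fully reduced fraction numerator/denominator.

P(GGnnCc) = 1/16

GgNncc gametes: GNc×2, Gnc×2, gNc×2, gnc×2
GgnnCc gametes: GnC×2, Gnc×2, gnC×2, gnc×2
GgNncc×GgnnCc grid (8·8=64): GGNnCc=4 GGNncc=4 GGnnCc=4 GGnncc=4 GgNnCc=8 GgNncc=8 GgnnCc=8 Ggnncc=8 ggNnCc=4 ggNncc=4 ggnnCc=4 ggnncc=4
GGnnCc hits 4/64; gcd=4; 4÷4/64÷4 = 1/16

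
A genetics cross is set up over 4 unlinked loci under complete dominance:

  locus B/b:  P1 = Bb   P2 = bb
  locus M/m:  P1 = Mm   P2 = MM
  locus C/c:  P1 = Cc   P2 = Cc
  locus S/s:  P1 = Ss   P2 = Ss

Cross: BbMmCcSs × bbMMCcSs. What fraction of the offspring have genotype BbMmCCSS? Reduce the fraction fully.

P(BbMmCCSS) = 1/64

BbMmCcSs gametes: BMCS×1, BMCs×1, BMcS×1, BMcs×1, BmCS×1, BmCs×1, BmcS×1, Bmcs×1, bMCS×1, bMCs×1, bMcS×1, bMcs×1, bmCS×1, bmCs×1, bmcS×1, bmcs×1
bbMMCcSs gametes: bMCS×4, bMCs×4, bMcS×4, bMcs×4
BbMmCcSs×bbMMCcSs grid (16·16=256): BbMMCCSS=4 BbMMCCSs=8 BbMMCCss=4 BbMMCcSS=8 BbMMCcSs=16 BbMMCcss=8 BbMMccSS=4 BbMMccSs=8 BbMMccss=4 BbMmCCSS=4 BbMmCCSs=8 BbMmCCss=4 BbMmCcSS=8 BbMmCcSs=16 BbMmCcss=8 BbMmccSS=4 BbMmccSs=8 BbMmccss=4 bbMMCCSS=4 bbMMCCSs=8 bbMMCCss=4 bbMMCcSS=8 bbMMCcSs=16 bbMMCcss=8 bbMMccSS=4 bbMMccSs=8 bbMMccss=4 bbMmCCSS=4 bbMmCCSs=8 bbMmCCss=4 bbMmCcSS=8 bbMmCcSs=16 bbMmCcss=8 bbMmccSS=4 bbMmccSs=8 bbMmccss=4
BbMmCCSS hits 4/256; gcd=4; 4÷4/256÷4 = 1/64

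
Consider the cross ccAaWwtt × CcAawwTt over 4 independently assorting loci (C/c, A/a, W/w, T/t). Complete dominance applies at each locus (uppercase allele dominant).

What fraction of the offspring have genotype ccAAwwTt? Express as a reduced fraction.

ccAaWwtt gametes: cAWt×4, cAwt×4, caWt×4, cawt×4
CcAawwTt gametes: CAwT×2, CAwt×2, CawT×2, Cawt×2, cAwT×2, cAwt×2, cawT×2, cawt×2
ccAaWwtt×CcAawwTt grid (16·16=256): CcAAWwTt=8 CcAAWwtt=8 CcAAwwTt=8 CcAAwwtt=8 CcAaWwTt=16 CcAaWwtt=16 CcAawwTt=16 CcAawwtt=16 CcaaWwTt=8 CcaaWwtt=8 CcaawwTt=8 Ccaawwtt=8 ccAAWwTt=8 ccAAWwtt=8 ccAAwwTt=8 ccAAwwtt=8 ccAaWwTt=16 ccAaWwtt=16 ccAawwTt=16 ccAawwtt=16 ccaaWwTt=8 ccaaWwtt=8 ccaawwTt=8 ccaawwtt=8
ccAAwwTt hits 8/256; gcd=8; 8÷8/256÷8 = 1/32

P(ccAAwwTt) = 1/32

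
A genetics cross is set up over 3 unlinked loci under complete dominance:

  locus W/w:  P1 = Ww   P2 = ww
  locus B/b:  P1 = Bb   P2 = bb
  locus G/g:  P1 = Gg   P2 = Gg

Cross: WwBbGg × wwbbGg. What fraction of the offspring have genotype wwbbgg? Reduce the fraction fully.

P(wwbbgg) = 1/16

WwBbGg gametes: WBG×1, WBg×1, WbG×1, Wbg×1, wBG×1, wBg×1, wbG×1, wbg×1
wwbbGg gametes: wbG×4, wbg×4
WwBbGg×wwbbGg grid (8·8=64): WwBbGG=4 WwBbGg=8 WwBbgg=4 WwbbGG=4 WwbbGg=8 Wwbbgg=4 wwBbGG=4 wwBbGg=8 wwBbgg=4 wwbbGG=4 wwbbGg=8 wwbbgg=4
wwbbgg hits 4/64; gcd=4; 4÷4/64÷4 = 1/16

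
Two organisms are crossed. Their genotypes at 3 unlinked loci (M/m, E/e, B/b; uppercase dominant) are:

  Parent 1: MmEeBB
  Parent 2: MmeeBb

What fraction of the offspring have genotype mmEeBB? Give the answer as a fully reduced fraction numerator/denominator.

MmEeBB gametes: MEB×2, MeB×2, mEB×2, meB×2
MmeeBb gametes: MeB×2, Meb×2, meB×2, meb×2
MmEeBB×MmeeBb grid (8·8=64): MMEeBB=4 MMEeBb=4 MMeeBB=4 MMeeBb=4 MmEeBB=8 MmEeBb=8 MmeeBB=8 MmeeBb=8 mmEeBB=4 mmEeBb=4 mmeeBB=4 mmeeBb=4
mmEeBB hits 4/64; gcd=4; 4÷4/64÷4 = 1/16

P(mmEeBB) = 1/16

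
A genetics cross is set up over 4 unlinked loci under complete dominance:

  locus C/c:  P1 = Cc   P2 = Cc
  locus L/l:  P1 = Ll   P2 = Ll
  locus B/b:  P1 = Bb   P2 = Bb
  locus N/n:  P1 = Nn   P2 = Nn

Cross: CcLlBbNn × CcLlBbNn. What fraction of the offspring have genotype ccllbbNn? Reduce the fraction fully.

P(ccllbbNn) = 1/128

CcLlBbNn gametes: CLBN×1, CLBn×1, CLbN×1, CLbn×1, ClBN×1, ClBn×1, ClbN×1, Clbn×1, cLBN×1, cLBn×1, cLbN×1, cLbn×1, clBN×1, clBn×1, clbN×1, clbn×1
CcLlBbNn gametes: CLBN×1, CLBn×1, CLbN×1, CLbn×1, ClBN×1, ClBn×1, ClbN×1, Clbn×1, cLBN×1, cLBn×1, cLbN×1, cLbn×1, clBN×1, clBn×1, clbN×1, clbn×1
CcLlBbNn×CcLlBbNn grid (16·16=256): CCLLBBNN=1 CCLLBBNn=2 CCLLBBnn=1 CCLLBbNN=2 CCLLBbNn=4 CCLLBbnn=2 CCLLbbNN=1 CCLLbbNn=2 CCLLbbnn=1 CCLlBBNN=2 CCLlBBNn=4 CCLlBBnn=2 CCLlBbNN=4 CCLlBbNn=8 CCLlBbnn=4 CCLlbbNN=2 CCLlbbNn=4 CCLlbbnn=2 CCllBBNN=1 CCllBBNn=2 CCllBBnn=1 CCllBbNN=2 CCllBbNn=4 CCllBbnn=2 CCllbbNN=1 CCllbbNn=2 CCllbbnn=1 CcLLBBNN=2 CcLLBBNn=4 CcLLBBnn=2 CcLLBbNN=4 CcLLBbNn=8 CcLLBbnn=4 CcLLbbNN=2 CcLLbbNn=4 CcLLbbnn=2 CcLlBBNN=4 CcLlBBNn=8 CcLlBBnn=4 CcLlBbNN=8 CcLlBbNn=16 CcLlBbnn=8 CcLlbbNN=4 CcLlbbNn=8 CcLlbbnn=4 CcllBBNN=2 CcllBBNn=4 CcllBBnn=2 CcllBbNN=4 CcllBbNn=8 CcllBbnn=4 CcllbbNN=2 CcllbbNn=4 Ccllbbnn=2 ccLLBBNN=1 ccLLBBNn=2 ccLLBBnn=1 ccLLBbNN=2 ccLLBbNn=4 ccLLBbnn=2 ccLLbbNN=1 ccLLbbNn=2 ccLLbbnn=1 ccLlBBNN=2 ccLlBBNn=4 ccLlBBnn=2 ccLlBbNN=4 ccLlBbNn=8 ccLlBbnn=4 ccLlbbNN=2 ccLlbbNn=4 ccLlbbnn=2 ccllBBNN=1 ccllBBNn=2 ccllBBnn=1 ccllBbNN=2 ccllBbNn=4 ccllBbnn=2 ccllbbNN=1 ccllbbNn=2 ccllbbnn=1
ccllbbNn hits 2/256; gcd=2; 2÷2/256÷2 = 1/128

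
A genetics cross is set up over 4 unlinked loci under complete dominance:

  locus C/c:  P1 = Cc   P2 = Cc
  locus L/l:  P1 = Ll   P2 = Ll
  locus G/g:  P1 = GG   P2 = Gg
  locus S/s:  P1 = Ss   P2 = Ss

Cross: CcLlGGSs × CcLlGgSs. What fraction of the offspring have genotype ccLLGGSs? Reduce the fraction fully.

P(ccLLGGSs) = 1/64

CcLlGGSs gametes: CLGS×2, CLGs×2, ClGS×2, ClGs×2, cLGS×2, cLGs×2, clGS×2, clGs×2
CcLlGgSs gametes: CLGS×1, CLGs×1, CLgS×1, CLgs×1, ClGS×1, ClGs×1, ClgS×1, Clgs×1, cLGS×1, cLGs×1, cLgS×1, cLgs×1, clGS×1, clGs×1, clgS×1, clgs×1
CcLlGGSs×CcLlGgSs grid (16·16=256): CCLLGGSS=2 CCLLGGSs=4 CCLLGGss=2 CCLLGgSS=2 CCLLGgSs=4 CCLLGgss=2 CCLlGGSS=4 CCLlGGSs=8 CCLlGGss=4 CCLlGgSS=4 CCLlGgSs=8 CCLlGgss=4 CCllGGSS=2 CCllGGSs=4 CCllGGss=2 CCllGgSS=2 CCllGgSs=4 CCllGgss=2 CcLLGGSS=4 CcLLGGSs=8 CcLLGGss=4 CcLLGgSS=4 CcLLGgSs=8 CcLLGgss=4 CcLlGGSS=8 CcLlGGSs=16 CcLlGGss=8 CcLlGgSS=8 CcLlGgSs=16 CcLlGgss=8 CcllGGSS=4 CcllGGSs=8 CcllGGss=4 CcllGgSS=4 CcllGgSs=8 CcllGgss=4 ccLLGGSS=2 ccLLGGSs=4 ccLLGGss=2 ccLLGgSS=2 ccLLGgSs=4 ccLLGgss=2 ccLlGGSS=4 ccLlGGSs=8 ccLlGGss=4 ccLlGgSS=4 ccLlGgSs=8 ccLlGgss=4 ccllGGSS=2 ccllGGSs=4 ccllGGss=2 ccllGgSS=2 ccllGgSs=4 ccllGgss=2
ccLLGGSs hits 4/256; gcd=4; 4÷4/256÷4 = 1/64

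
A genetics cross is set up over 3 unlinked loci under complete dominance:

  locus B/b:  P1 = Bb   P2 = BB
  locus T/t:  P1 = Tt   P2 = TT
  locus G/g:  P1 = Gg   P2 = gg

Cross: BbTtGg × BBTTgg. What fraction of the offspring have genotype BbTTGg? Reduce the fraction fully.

P(BbTTGg) = 1/8

BbTtGg gametes: BTG×1, BTg×1, BtG×1, Btg×1, bTG×1, bTg×1, btG×1, btg×1
BBTTgg gametes: BTg×8
BbTtGg×BBTTgg grid (8·8=64): BBTTGg=8 BBTTgg=8 BBTtGg=8 BBTtgg=8 BbTTGg=8 BbTTgg=8 BbTtGg=8 BbTtgg=8
BbTTGg hits 8/64; gcd=8; 8÷8/64÷8 = 1/8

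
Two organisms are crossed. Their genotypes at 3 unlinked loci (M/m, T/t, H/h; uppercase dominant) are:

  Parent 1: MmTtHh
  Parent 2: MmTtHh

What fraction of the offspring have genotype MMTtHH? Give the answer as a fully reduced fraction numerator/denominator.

P(MMTtHH) = 1/32

MmTtHh gametes: MTH×1, MTh×1, MtH×1, Mth×1, mTH×1, mTh×1, mtH×1, mth×1
MmTtHh gametes: MTH×1, MTh×1, MtH×1, Mth×1, mTH×1, mTh×1, mtH×1, mth×1
MmTtHh×MmTtHh grid (8·8=64): MMTTHH=1 MMTTHh=2 MMTThh=1 MMTtHH=2 MMTtHh=4 MMTthh=2 MMttHH=1 MMttHh=2 MMtthh=1 MmTTHH=2 MmTTHh=4 MmTThh=2 MmTtHH=4 MmTtHh=8 MmTthh=4 MmttHH=2 MmttHh=4 Mmtthh=2 mmTTHH=1 mmTTHh=2 mmTThh=1 mmTtHH=2 mmTtHh=4 mmTthh=2 mmttHH=1 mmttHh=2 mmtthh=1
MMTtHH hits 2/64; gcd=2; 2÷2/64÷2 = 1/32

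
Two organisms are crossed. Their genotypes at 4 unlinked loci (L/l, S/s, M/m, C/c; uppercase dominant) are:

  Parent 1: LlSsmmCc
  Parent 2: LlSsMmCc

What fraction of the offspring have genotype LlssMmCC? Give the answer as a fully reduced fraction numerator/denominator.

LlSsmmCc gametes: LSmC×2, LSmc×2, LsmC×2, Lsmc×2, lSmC×2, lSmc×2, lsmC×2, lsmc×2
LlSsMmCc gametes: LSMC×1, LSMc×1, LSmC×1, LSmc×1, LsMC×1, LsMc×1, LsmC×1, Lsmc×1, lSMC×1, lSMc×1, lSmC×1, lSmc×1, lsMC×1, lsMc×1, lsmC×1, lsmc×1
LlSsmmCc×LlSsMmCc grid (16·16=256): LLSSMmCC=2 LLSSMmCc=4 LLSSMmcc=2 LLSSmmCC=2 LLSSmmCc=4 LLSSmmcc=2 LLSsMmCC=4 LLSsMmCc=8 LLSsMmcc=4 LLSsmmCC=4 LLSsmmCc=8 LLSsmmcc=4 LLssMmCC=2 LLssMmCc=4 LLssMmcc=2 LLssmmCC=2 LLssmmCc=4 LLssmmcc=2 LlSSMmCC=4 LlSSMmCc=8 LlSSMmcc=4 LlSSmmCC=4 LlSSmmCc=8 LlSSmmcc=4 LlSsMmCC=8 LlSsMmCc=16 LlSsMmcc=8 LlSsmmCC=8 LlSsmmCc=16 LlSsmmcc=8 LlssMmCC=4 LlssMmCc=8 LlssMmcc=4 LlssmmCC=4 LlssmmCc=8 Llssmmcc=4 llSSMmCC=2 llSSMmCc=4 llSSMmcc=2 llSSmmCC=2 llSSmmCc=4 llSSmmcc=2 llSsMmCC=4 llSsMmCc=8 llSsMmcc=4 llSsmmCC=4 llSsmmCc=8 llSsmmcc=4 llssMmCC=2 llssMmCc=4 llssMmcc=2 llssmmCC=2 llssmmCc=4 llssmmcc=2
LlssMmCC hits 4/256; gcd=4; 4÷4/256÷4 = 1/64

P(LlssMmCC) = 1/64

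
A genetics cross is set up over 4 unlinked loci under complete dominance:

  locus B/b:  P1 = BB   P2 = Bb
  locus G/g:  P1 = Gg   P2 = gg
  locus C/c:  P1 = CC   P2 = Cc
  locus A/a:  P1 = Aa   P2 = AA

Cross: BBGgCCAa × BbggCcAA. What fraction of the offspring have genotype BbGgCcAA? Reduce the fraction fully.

P(BbGgCcAA) = 1/16

BBGgCCAa gametes: BGCA×4, BGCa×4, BgCA×4, BgCa×4
BbggCcAA gametes: BgCA×4, BgcA×4, bgCA×4, bgcA×4
BBGgCCAa×BbggCcAA grid (16·16=256): BBGgCCAA=16 BBGgCCAa=16 BBGgCcAA=16 BBGgCcAa=16 BBggCCAA=16 BBggCCAa=16 BBggCcAA=16 BBggCcAa=16 BbGgCCAA=16 BbGgCCAa=16 BbGgCcAA=16 BbGgCcAa=16 BbggCCAA=16 BbggCCAa=16 BbggCcAA=16 BbggCcAa=16
BbGgCcAA hits 16/256; gcd=16; 16÷16/256÷16 = 1/16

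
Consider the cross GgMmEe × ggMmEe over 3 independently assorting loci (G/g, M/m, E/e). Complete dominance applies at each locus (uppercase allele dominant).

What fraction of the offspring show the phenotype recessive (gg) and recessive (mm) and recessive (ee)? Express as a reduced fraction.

GgMmEe gametes: GME×1, GMe×1, GmE×1, Gme×1, gME×1, gMe×1, gmE×1, gme×1
ggMmEe gametes: gME×2, gMe×2, gmE×2, gme×2
GgMmEe×ggMmEe grid (8·8=64): GgMMEE=2 GgMMEe=4 GgMMee=2 GgMmEE=4 GgMmEe=8 GgMmee=4 GgmmEE=2 GgmmEe=4 Ggmmee=2 ggMMEE=2 ggMMEe=4 ggMMee=2 ggMmEE=4 ggMmEe=8 ggMmee=4 ggmmEE=2 ggmmEe=4 ggmmee=2
gg mm ee hits 2/64; gcd=2; 2÷2/64÷2 = 1/32

P(gg mm ee) = 1/32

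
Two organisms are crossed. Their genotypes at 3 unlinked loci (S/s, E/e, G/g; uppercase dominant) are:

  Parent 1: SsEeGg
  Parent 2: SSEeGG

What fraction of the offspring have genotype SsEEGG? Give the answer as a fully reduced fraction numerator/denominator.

P(SsEEGG) = 1/16

SsEeGg gametes: SEG×1, SEg×1, SeG×1, Seg×1, sEG×1, sEg×1, seG×1, seg×1
SSEeGG gametes: SEG×4, SeG×4
SsEeGg×SSEeGG grid (8·8=64): SSEEGG=4 SSEEGg=4 SSEeGG=8 SSEeGg=8 SSeeGG=4 SSeeGg=4 SsEEGG=4 SsEEGg=4 SsEeGG=8 SsEeGg=8 SseeGG=4 SseeGg=4
SsEEGG hits 4/64; gcd=4; 4÷4/64÷4 = 1/16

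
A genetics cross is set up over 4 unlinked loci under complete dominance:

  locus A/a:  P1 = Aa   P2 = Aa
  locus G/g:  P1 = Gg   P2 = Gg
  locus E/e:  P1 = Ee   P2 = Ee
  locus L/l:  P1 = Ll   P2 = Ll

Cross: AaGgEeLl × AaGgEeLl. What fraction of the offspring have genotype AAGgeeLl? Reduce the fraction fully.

P(AAGgeeLl) = 1/64

AaGgEeLl gametes: AGEL×1, AGEl×1, AGeL×1, AGel×1, AgEL×1, AgEl×1, AgeL×1, Agel×1, aGEL×1, aGEl×1, aGeL×1, aGel×1, agEL×1, agEl×1, ageL×1, agel×1
AaGgEeLl gametes: AGEL×1, AGEl×1, AGeL×1, AGel×1, AgEL×1, AgEl×1, AgeL×1, Agel×1, aGEL×1, aGEl×1, aGeL×1, aGel×1, agEL×1, agEl×1, ageL×1, agel×1
AaGgEeLl×AaGgEeLl grid (16·16=256): AAGGEELL=1 AAGGEELl=2 AAGGEEll=1 AAGGEeLL=2 AAGGEeLl=4 AAGGEell=2 AAGGeeLL=1 AAGGeeLl=2 AAGGeell=1 AAGgEELL=2 AAGgEELl=4 AAGgEEll=2 AAGgEeLL=4 AAGgEeLl=8 AAGgEell=4 AAGgeeLL=2 AAGgeeLl=4 AAGgeell=2 AAggEELL=1 AAggEELl=2 AAggEEll=1 AAggEeLL=2 AAggEeLl=4 AAggEell=2 AAggeeLL=1 AAggeeLl=2 AAggeell=1 AaGGEELL=2 AaGGEELl=4 AaGGEEll=2 AaGGEeLL=4 AaGGEeLl=8 AaGGEell=4 AaGGeeLL=2 AaGGeeLl=4 AaGGeell=2 AaGgEELL=4 AaGgEELl=8 AaGgEEll=4 AaGgEeLL=8 AaGgEeLl=16 AaGgEell=8 AaGgeeLL=4 AaGgeeLl=8 AaGgeell=4 AaggEELL=2 AaggEELl=4 AaggEEll=2 AaggEeLL=4 AaggEeLl=8 AaggEell=4 AaggeeLL=2 AaggeeLl=4 Aaggeell=2 aaGGEELL=1 aaGGEELl=2 aaGGEEll=1 aaGGEeLL=2 aaGGEeLl=4 aaGGEell=2 aaGGeeLL=1 aaGGeeLl=2 aaGGeell=1 aaGgEELL=2 aaGgEELl=4 aaGgEEll=2 aaGgEeLL=4 aaGgEeLl=8 aaGgEell=4 aaGgeeLL=2 aaGgeeLl=4 aaGgeell=2 aaggEELL=1 aaggEELl=2 aaggEEll=1 aaggEeLL=2 aaggEeLl=4 aaggEell=2 aaggeeLL=1 aaggeeLl=2 aaggeell=1
AAGgeeLl hits 4/256; gcd=4; 4÷4/256÷4 = 1/64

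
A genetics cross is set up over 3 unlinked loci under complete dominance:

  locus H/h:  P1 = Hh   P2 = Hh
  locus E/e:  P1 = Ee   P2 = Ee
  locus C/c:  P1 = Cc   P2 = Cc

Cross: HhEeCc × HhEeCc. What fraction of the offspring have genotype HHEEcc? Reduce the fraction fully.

HhEeCc gametes: HEC×1, HEc×1, HeC×1, Hec×1, hEC×1, hEc×1, heC×1, hec×1
HhEeCc gametes: HEC×1, HEc×1, HeC×1, Hec×1, hEC×1, hEc×1, heC×1, hec×1
HhEeCc×HhEeCc grid (8·8=64): HHEECC=1 HHEECc=2 HHEEcc=1 HHEeCC=2 HHEeCc=4 HHEecc=2 HHeeCC=1 HHeeCc=2 HHeecc=1 HhEECC=2 HhEECc=4 HhEEcc=2 HhEeCC=4 HhEeCc=8 HhEecc=4 HheeCC=2 HheeCc=4 Hheecc=2 hhEECC=1 hhEECc=2 hhEEcc=1 hhEeCC=2 hhEeCc=4 hhEecc=2 hheeCC=1 hheeCc=2 hheecc=1
HHEEcc hits 1/64; gcd=1; 1÷1/64÷1 = 1/64

P(HHEEcc) = 1/64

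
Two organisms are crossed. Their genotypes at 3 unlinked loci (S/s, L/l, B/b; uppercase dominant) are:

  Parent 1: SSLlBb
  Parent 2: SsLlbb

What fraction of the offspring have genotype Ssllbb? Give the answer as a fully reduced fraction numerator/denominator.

SSLlBb gametes: SLB×2, SLb×2, SlB×2, Slb×2
SsLlbb gametes: SLb×2, Slb×2, sLb×2, slb×2
SSLlBb×SsLlbb grid (8·8=64): SSLLBb=4 SSLLbb=4 SSLlBb=8 SSLlbb=8 SSllBb=4 SSllbb=4 SsLLBb=4 SsLLbb=4 SsLlBb=8 SsLlbb=8 SsllBb=4 Ssllbb=4
Ssllbb hits 4/64; gcd=4; 4÷4/64÷4 = 1/16

P(Ssllbb) = 1/16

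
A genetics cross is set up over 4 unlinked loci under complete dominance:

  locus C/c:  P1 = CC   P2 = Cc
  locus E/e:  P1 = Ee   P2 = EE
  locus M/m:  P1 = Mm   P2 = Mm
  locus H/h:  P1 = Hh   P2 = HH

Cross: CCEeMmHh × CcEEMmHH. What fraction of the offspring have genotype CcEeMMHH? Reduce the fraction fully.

CCEeMmHh gametes: CEMH×2, CEMh×2, CEmH×2, CEmh×2, CeMH×2, CeMh×2, CemH×2, Cemh×2
CcEEMmHH gametes: CEMH×4, CEmH×4, cEMH×4, cEmH×4
CCEeMmHh×CcEEMmHH grid (16·16=256): CCEEMMHH=8 CCEEMMHh=8 CCEEMmHH=16 CCEEMmHh=16 CCEEmmHH=8 CCEEmmHh=8 CCEeMMHH=8 CCEeMMHh=8 CCEeMmHH=16 CCEeMmHh=16 CCEemmHH=8 CCEemmHh=8 CcEEMMHH=8 CcEEMMHh=8 CcEEMmHH=16 CcEEMmHh=16 CcEEmmHH=8 CcEEmmHh=8 CcEeMMHH=8 CcEeMMHh=8 CcEeMmHH=16 CcEeMmHh=16 CcEemmHH=8 CcEemmHh=8
CcEeMMHH hits 8/256; gcd=8; 8÷8/256÷8 = 1/32

P(CcEeMMHH) = 1/32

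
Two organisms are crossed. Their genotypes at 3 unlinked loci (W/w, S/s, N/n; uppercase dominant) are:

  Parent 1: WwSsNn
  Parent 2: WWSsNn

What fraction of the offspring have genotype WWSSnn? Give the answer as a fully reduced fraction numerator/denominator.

P(WWSSnn) = 1/32

WwSsNn gametes: WSN×1, WSn×1, WsN×1, Wsn×1, wSN×1, wSn×1, wsN×1, wsn×1
WWSsNn gametes: WSN×2, WSn×2, WsN×2, Wsn×2
WwSsNn×WWSsNn grid (8·8=64): WWSSNN=2 WWSSNn=4 WWSSnn=2 WWSsNN=4 WWSsNn=8 WWSsnn=4 WWssNN=2 WWssNn=4 WWssnn=2 WwSSNN=2 WwSSNn=4 WwSSnn=2 WwSsNN=4 WwSsNn=8 WwSsnn=4 WwssNN=2 WwssNn=4 Wwssnn=2
WWSSnn hits 2/64; gcd=2; 2÷2/64÷2 = 1/32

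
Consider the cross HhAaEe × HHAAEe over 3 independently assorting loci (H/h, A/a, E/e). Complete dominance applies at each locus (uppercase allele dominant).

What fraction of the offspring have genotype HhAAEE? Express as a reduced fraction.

P(HhAAEE) = 1/16

HhAaEe gametes: HAE×1, HAe×1, HaE×1, Hae×1, hAE×1, hAe×1, haE×1, hae×1
HHAAEe gametes: HAE×4, HAe×4
HhAaEe×HHAAEe grid (8·8=64): HHAAEE=4 HHAAEe=8 HHAAee=4 HHAaEE=4 HHAaEe=8 HHAaee=4 HhAAEE=4 HhAAEe=8 HhAAee=4 HhAaEE=4 HhAaEe=8 HhAaee=4
HhAAEE hits 4/64; gcd=4; 4÷4/64÷4 = 1/16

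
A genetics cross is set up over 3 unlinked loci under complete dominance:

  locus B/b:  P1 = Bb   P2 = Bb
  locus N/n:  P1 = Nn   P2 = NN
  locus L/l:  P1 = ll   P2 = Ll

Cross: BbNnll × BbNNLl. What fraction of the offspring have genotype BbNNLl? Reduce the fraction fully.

BbNnll gametes: BNl×2, Bnl×2, bNl×2, bnl×2
BbNNLl gametes: BNL×2, BNl×2, bNL×2, bNl×2
BbNnll×BbNNLl grid (8·8=64): BBNNLl=4 BBNNll=4 BBNnLl=4 BBNnll=4 BbNNLl=8 BbNNll=8 BbNnLl=8 BbNnll=8 bbNNLl=4 bbNNll=4 bbNnLl=4 bbNnll=4
BbNNLl hits 8/64; gcd=8; 8÷8/64÷8 = 1/8

P(BbNNLl) = 1/8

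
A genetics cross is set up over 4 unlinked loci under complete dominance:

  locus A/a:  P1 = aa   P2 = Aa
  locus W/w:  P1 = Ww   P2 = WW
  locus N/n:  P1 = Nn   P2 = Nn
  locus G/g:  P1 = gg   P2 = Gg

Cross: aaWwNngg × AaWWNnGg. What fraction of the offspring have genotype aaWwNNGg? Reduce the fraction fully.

aaWwNngg gametes: aWNg×4, aWng×4, awNg×4, awng×4
AaWWNnGg gametes: AWNG×2, AWNg×2, AWnG×2, AWng×2, aWNG×2, aWNg×2, aWnG×2, aWng×2
aaWwNngg×AaWWNnGg grid (16·16=256): AaWWNNGg=8 AaWWNNgg=8 AaWWNnGg=16 AaWWNngg=16 AaWWnnGg=8 AaWWnngg=8 AaWwNNGg=8 AaWwNNgg=8 AaWwNnGg=16 AaWwNngg=16 AaWwnnGg=8 AaWwnngg=8 aaWWNNGg=8 aaWWNNgg=8 aaWWNnGg=16 aaWWNngg=16 aaWWnnGg=8 aaWWnngg=8 aaWwNNGg=8 aaWwNNgg=8 aaWwNnGg=16 aaWwNngg=16 aaWwnnGg=8 aaWwnngg=8
aaWwNNGg hits 8/256; gcd=8; 8÷8/256÷8 = 1/32

P(aaWwNNGg) = 1/32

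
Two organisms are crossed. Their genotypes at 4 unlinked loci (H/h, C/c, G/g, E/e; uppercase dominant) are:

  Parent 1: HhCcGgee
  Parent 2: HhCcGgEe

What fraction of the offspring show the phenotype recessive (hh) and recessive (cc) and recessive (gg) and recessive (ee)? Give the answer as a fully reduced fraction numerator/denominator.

P(hh cc gg ee) = 1/128

HhCcGgee gametes: HCGe×2, HCge×2, HcGe×2, Hcge×2, hCGe×2, hCge×2, hcGe×2, hcge×2
HhCcGgEe gametes: HCGE×1, HCGe×1, HCgE×1, HCge×1, HcGE×1, HcGe×1, HcgE×1, Hcge×1, hCGE×1, hCGe×1, hCgE×1, hCge×1, hcGE×1, hcGe×1, hcgE×1, hcge×1
HhCcGgee×HhCcGgEe grid (16·16=256): HHCCGGEe=2 HHCCGGee=2 HHCCGgEe=4 HHCCGgee=4 HHCCggEe=2 HHCCggee=2 HHCcGGEe=4 HHCcGGee=4 HHCcGgEe=8 HHCcGgee=8 HHCcggEe=4 HHCcggee=4 HHccGGEe=2 HHccGGee=2 HHccGgEe=4 HHccGgee=4 HHccggEe=2 HHccggee=2 HhCCGGEe=4 HhCCGGee=4 HhCCGgEe=8 HhCCGgee=8 HhCCggEe=4 HhCCggee=4 HhCcGGEe=8 HhCcGGee=8 HhCcGgEe=16 HhCcGgee=16 HhCcggEe=8 HhCcggee=8 HhccGGEe=4 HhccGGee=4 HhccGgEe=8 HhccGgee=8 HhccggEe=4 Hhccggee=4 hhCCGGEe=2 hhCCGGee=2 hhCCGgEe=4 hhCCGgee=4 hhCCggEe=2 hhCCggee=2 hhCcGGEe=4 hhCcGGee=4 hhCcGgEe=8 hhCcGgee=8 hhCcggEe=4 hhCcggee=4 hhccGGEe=2 hhccGGee=2 hhccGgEe=4 hhccGgee=4 hhccggEe=2 hhccggee=2
hh cc gg ee hits 2/256; gcd=2; 2÷2/256÷2 = 1/128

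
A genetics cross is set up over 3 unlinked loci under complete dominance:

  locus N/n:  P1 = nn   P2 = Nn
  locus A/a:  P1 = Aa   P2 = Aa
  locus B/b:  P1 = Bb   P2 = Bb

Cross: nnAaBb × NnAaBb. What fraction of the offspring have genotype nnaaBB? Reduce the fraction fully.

nnAaBb gametes: nAB×2, nAb×2, naB×2, nab×2
NnAaBb gametes: NAB×1, NAb×1, NaB×1, Nab×1, nAB×1, nAb×1, naB×1, nab×1
nnAaBb×NnAaBb grid (8·8=64): NnAABB=2 NnAABb=4 NnAAbb=2 NnAaBB=4 NnAaBb=8 NnAabb=4 NnaaBB=2 NnaaBb=4 Nnaabb=2 nnAABB=2 nnAABb=4 nnAAbb=2 nnAaBB=4 nnAaBb=8 nnAabb=4 nnaaBB=2 nnaaBb=4 nnaabb=2
nnaaBB hits 2/64; gcd=2; 2÷2/64÷2 = 1/32

P(nnaaBB) = 1/32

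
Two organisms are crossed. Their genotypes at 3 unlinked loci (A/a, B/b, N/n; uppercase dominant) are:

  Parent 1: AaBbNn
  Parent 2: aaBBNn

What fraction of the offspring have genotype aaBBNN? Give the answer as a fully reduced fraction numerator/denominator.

P(aaBBNN) = 1/16

AaBbNn gametes: ABN×1, ABn×1, AbN×1, Abn×1, aBN×1, aBn×1, abN×1, abn×1
aaBBNn gametes: aBN×4, aBn×4
AaBbNn×aaBBNn grid (8·8=64): AaBBNN=4 AaBBNn=8 AaBBnn=4 AaBbNN=4 AaBbNn=8 AaBbnn=4 aaBBNN=4 aaBBNn=8 aaBBnn=4 aaBbNN=4 aaBbNn=8 aaBbnn=4
aaBBNN hits 4/64; gcd=4; 4÷4/64÷4 = 1/16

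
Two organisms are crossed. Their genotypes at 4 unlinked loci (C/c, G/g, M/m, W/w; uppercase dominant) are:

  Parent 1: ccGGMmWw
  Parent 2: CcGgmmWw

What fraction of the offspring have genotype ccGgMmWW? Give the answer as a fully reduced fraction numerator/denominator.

ccGGMmWw gametes: cGMW×4, cGMw×4, cGmW×4, cGmw×4
CcGgmmWw gametes: CGmW×2, CGmw×2, CgmW×2, Cgmw×2, cGmW×2, cGmw×2, cgmW×2, cgmw×2
ccGGMmWw×CcGgmmWw grid (16·16=256): CcGGMmWW=8 CcGGMmWw=16 CcGGMmww=8 CcGGmmWW=8 CcGGmmWw=16 CcGGmmww=8 CcGgMmWW=8 CcGgMmWw=16 CcGgMmww=8 CcGgmmWW=8 CcGgmmWw=16 CcGgmmww=8 ccGGMmWW=8 ccGGMmWw=16 ccGGMmww=8 ccGGmmWW=8 ccGGmmWw=16 ccGGmmww=8 ccGgMmWW=8 ccGgMmWw=16 ccGgMmww=8 ccGgmmWW=8 ccGgmmWw=16 ccGgmmww=8
ccGgMmWW hits 8/256; gcd=8; 8÷8/256÷8 = 1/32

P(ccGgMmWW) = 1/32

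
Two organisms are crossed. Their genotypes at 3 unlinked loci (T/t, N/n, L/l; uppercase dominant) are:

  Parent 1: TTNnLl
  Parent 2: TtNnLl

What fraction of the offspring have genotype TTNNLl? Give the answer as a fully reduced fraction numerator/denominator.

TTNnLl gametes: TNL×2, TNl×2, TnL×2, Tnl×2
TtNnLl gametes: TNL×1, TNl×1, TnL×1, Tnl×1, tNL×1, tNl×1, tnL×1, tnl×1
TTNnLl×TtNnLl grid (8·8=64): TTNNLL=2 TTNNLl=4 TTNNll=2 TTNnLL=4 TTNnLl=8 TTNnll=4 TTnnLL=2 TTnnLl=4 TTnnll=2 TtNNLL=2 TtNNLl=4 TtNNll=2 TtNnLL=4 TtNnLl=8 TtNnll=4 TtnnLL=2 TtnnLl=4 Ttnnll=2
TTNNLl hits 4/64; gcd=4; 4÷4/64÷4 = 1/16

P(TTNNLl) = 1/16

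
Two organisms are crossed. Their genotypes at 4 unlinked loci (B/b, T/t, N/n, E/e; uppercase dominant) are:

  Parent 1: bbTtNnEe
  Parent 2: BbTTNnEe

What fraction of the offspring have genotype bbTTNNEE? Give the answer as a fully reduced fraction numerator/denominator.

P(bbTTNNEE) = 1/64

bbTtNnEe gametes: bTNE×2, bTNe×2, bTnE×2, bTne×2, btNE×2, btNe×2, btnE×2, btne×2
BbTTNnEe gametes: BTNE×2, BTNe×2, BTnE×2, BTne×2, bTNE×2, bTNe×2, bTnE×2, bTne×2
bbTtNnEe×BbTTNnEe grid (16·16=256): BbTTNNEE=4 BbTTNNEe=8 BbTTNNee=4 BbTTNnEE=8 BbTTNnEe=16 BbTTNnee=8 BbTTnnEE=4 BbTTnnEe=8 BbTTnnee=4 BbTtNNEE=4 BbTtNNEe=8 BbTtNNee=4 BbTtNnEE=8 BbTtNnEe=16 BbTtNnee=8 BbTtnnEE=4 BbTtnnEe=8 BbTtnnee=4 bbTTNNEE=4 bbTTNNEe=8 bbTTNNee=4 bbTTNnEE=8 bbTTNnEe=16 bbTTNnee=8 bbTTnnEE=4 bbTTnnEe=8 bbTTnnee=4 bbTtNNEE=4 bbTtNNEe=8 bbTtNNee=4 bbTtNnEE=8 bbTtNnEe=16 bbTtNnee=8 bbTtnnEE=4 bbTtnnEe=8 bbTtnnee=4
bbTTNNEE hits 4/256; gcd=4; 4÷4/256÷4 = 1/64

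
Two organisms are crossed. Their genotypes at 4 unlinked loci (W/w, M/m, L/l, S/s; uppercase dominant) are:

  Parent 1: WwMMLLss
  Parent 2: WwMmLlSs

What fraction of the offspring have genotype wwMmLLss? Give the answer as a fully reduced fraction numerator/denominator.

WwMMLLss gametes: WMLs×8, wMLs×8
WwMmLlSs gametes: WMLS×1, WMLs×1, WMlS×1, WMls×1, WmLS×1, WmLs×1, WmlS×1, Wmls×1, wMLS×1, wMLs×1, wMlS×1, wMls×1, wmLS×1, wmLs×1, wmlS×1, wmls×1
WwMMLLss×WwMmLlSs grid (16·16=256): WWMMLLSs=8 WWMMLLss=8 WWMMLlSs=8 WWMMLlss=8 WWMmLLSs=8 WWMmLLss=8 WWMmLlSs=8 WWMmLlss=8 WwMMLLSs=16 WwMMLLss=16 WwMMLlSs=16 WwMMLlss=16 WwMmLLSs=16 WwMmLLss=16 WwMmLlSs=16 WwMmLlss=16 wwMMLLSs=8 wwMMLLss=8 wwMMLlSs=8 wwMMLlss=8 wwMmLLSs=8 wwMmLLss=8 wwMmLlSs=8 wwMmLlss=8
wwMmLLss hits 8/256; gcd=8; 8÷8/256÷8 = 1/32

P(wwMmLLss) = 1/32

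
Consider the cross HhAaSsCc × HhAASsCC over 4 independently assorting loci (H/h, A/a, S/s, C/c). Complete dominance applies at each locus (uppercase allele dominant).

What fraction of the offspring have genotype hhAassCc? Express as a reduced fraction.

P(hhAassCc) = 1/64

HhAaSsCc gametes: HASC×1, HASc×1, HAsC×1, HAsc×1, HaSC×1, HaSc×1, HasC×1, Hasc×1, hASC×1, hASc×1, hAsC×1, hAsc×1, haSC×1, haSc×1, hasC×1, hasc×1
HhAASsCC gametes: HASC×4, HAsC×4, hASC×4, hAsC×4
HhAaSsCc×HhAASsCC grid (16·16=256): HHAASSCC=4 HHAASSCc=4 HHAASsCC=8 HHAASsCc=8 HHAAssCC=4 HHAAssCc=4 HHAaSSCC=4 HHAaSSCc=4 HHAaSsCC=8 HHAaSsCc=8 HHAassCC=4 HHAassCc=4 HhAASSCC=8 HhAASSCc=8 HhAASsCC=16 HhAASsCc=16 HhAAssCC=8 HhAAssCc=8 HhAaSSCC=8 HhAaSSCc=8 HhAaSsCC=16 HhAaSsCc=16 HhAassCC=8 HhAassCc=8 hhAASSCC=4 hhAASSCc=4 hhAASsCC=8 hhAASsCc=8 hhAAssCC=4 hhAAssCc=4 hhAaSSCC=4 hhAaSSCc=4 hhAaSsCC=8 hhAaSsCc=8 hhAassCC=4 hhAassCc=4
hhAassCc hits 4/256; gcd=4; 4÷4/256÷4 = 1/64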